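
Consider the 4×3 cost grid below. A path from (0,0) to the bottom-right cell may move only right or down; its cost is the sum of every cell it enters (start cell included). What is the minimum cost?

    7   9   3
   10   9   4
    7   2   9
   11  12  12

Best path: [0,0] → [0,1] → [0,2] → [1,2] → [2,2] → [3,2]
Cost: 7 + 9 + 3 + 4 + 9 + 12 = 44

44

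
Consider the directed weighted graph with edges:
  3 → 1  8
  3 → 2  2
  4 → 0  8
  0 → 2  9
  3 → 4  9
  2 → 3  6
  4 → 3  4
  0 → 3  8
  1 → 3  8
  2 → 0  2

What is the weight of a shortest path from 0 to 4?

Paths from 0 to 4:
0 - 2 - 3 - 4: 9 + 6 + 9 = 24
0 - 3 - 4: 8 + 9 = 17
The minimum is 17.

17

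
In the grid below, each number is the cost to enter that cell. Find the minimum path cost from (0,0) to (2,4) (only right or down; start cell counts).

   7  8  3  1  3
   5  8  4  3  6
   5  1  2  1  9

Take r0c0 r1c0 r2c0 r2c1 r2c2 r2c3 r2c4 for a total of 7 + 5 + 5 + 1 + 2 + 1 + 9 = 30.
For comparison, the top-then-right route costs 37.

30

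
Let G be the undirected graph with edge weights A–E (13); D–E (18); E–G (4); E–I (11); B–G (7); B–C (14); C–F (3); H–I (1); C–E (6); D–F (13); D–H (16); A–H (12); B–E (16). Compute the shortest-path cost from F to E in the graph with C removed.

31

Routes from F to E avoiding C:
F-D-E: 13 + 18 = 31
F-D-H-A-E: 13 + 16 + 12 + 13 = 54
F-D-H-I-E: 13 + 16 + 1 + 11 = 41
The minimum is 31.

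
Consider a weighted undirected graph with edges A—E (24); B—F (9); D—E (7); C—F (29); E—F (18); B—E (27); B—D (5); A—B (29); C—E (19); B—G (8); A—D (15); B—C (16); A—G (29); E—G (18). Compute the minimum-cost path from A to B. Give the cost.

Comparing a few candidate routes:
A - E - D - B: 24 + 7 + 5 = 36
A - G - B: 29 + 8 = 37
A - D - B: 15 + 5 = 20
A - B: 29
The minimum is 20.

20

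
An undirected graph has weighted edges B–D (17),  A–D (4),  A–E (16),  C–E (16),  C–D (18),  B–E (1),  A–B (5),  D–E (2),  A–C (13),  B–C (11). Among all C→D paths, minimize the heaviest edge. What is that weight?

Some routes from C to D:
C-B-A-D: max(11, 5, 4) = 11
C-B-E-D: max(11, 1, 2) = 11
C-A-D: max(13, 4) = 13
C-A-E-D: max(13, 16, 2) = 16
C-A-B-E-D: max(13, 5, 1, 2) = 13
Best route has worst link 11.

11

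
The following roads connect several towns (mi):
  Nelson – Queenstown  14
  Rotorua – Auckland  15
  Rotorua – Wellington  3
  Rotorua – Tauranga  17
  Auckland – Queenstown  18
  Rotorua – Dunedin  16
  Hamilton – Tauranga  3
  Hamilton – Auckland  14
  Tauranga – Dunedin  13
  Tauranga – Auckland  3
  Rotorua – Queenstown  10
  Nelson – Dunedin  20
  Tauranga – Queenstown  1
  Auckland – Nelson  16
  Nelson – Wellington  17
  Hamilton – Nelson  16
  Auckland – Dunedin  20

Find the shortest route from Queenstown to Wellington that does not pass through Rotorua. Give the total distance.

Comparing a few candidate routes:
Queenstown→Tauranga→Hamilton→Nelson→Wellington: 1 + 3 + 16 + 17 = 37
Queenstown→Tauranga→Auckland→Hamilton→Nelson→Wellington: 1 + 3 + 14 + 16 + 17 = 51
Queenstown→Tauranga→Auckland→Nelson→Wellington: 1 + 3 + 16 + 17 = 37
Queenstown→Nelson→Wellington: 14 + 17 = 31
The minimum is 31 mi.

31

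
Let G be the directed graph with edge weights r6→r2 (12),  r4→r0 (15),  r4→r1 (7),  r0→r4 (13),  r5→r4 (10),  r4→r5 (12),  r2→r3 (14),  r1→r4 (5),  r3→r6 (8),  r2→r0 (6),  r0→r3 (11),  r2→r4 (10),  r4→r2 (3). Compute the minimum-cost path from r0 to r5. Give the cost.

25

Paths from r0 to r5:
r0 -> r4 -> r5: 13 + 12 = 25
r0 -> r3 -> r6 -> r2 -> r4 -> r5: 11 + 8 + 12 + 10 + 12 = 53
Shortest: 25.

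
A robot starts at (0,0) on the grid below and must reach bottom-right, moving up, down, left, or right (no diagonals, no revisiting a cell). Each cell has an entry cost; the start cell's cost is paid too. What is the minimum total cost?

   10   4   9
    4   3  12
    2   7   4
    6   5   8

Best path: (0,0) → (1,0) → (2,0) → (2,1) → (2,2) → (3,2)
Cost: 10 + 4 + 2 + 7 + 4 + 8 = 35

35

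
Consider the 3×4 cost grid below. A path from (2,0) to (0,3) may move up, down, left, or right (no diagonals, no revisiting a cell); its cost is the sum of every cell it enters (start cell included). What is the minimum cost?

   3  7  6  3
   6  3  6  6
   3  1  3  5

21

Path [2,0] -> [2,1] -> [2,2] -> [2,3] -> [1,3] -> [0,3]: 3 + 1 + 3 + 5 + 6 + 3 = 21.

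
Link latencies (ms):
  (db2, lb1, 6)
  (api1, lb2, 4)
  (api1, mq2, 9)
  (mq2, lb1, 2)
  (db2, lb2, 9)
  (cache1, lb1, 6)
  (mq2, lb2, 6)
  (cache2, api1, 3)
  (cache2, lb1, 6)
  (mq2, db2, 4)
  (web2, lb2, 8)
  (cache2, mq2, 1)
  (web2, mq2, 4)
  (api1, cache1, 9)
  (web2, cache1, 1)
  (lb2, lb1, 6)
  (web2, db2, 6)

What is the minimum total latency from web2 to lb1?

6

Comparing a few candidate routes:
web2 - cache1 - lb1: 1 + 6 = 7
web2 - mq2 - cache2 - lb1: 4 + 1 + 6 = 11
web2 - mq2 - lb1: 4 + 2 = 6
web2 - db2 - mq2 - lb1: 6 + 4 + 2 = 12
The minimum is 6 ms.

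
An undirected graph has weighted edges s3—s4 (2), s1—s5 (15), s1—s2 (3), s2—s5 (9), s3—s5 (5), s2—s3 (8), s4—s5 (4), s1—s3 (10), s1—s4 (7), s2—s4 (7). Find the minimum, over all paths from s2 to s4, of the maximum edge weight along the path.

Comparing a few candidate routes:
s2 -> s3 -> s5 -> s4: max(8, 5, 4) = 8
s2 -> s1 -> s4: max(3, 7) = 7
s2 -> s4: max(7) = 7
Smallest bottleneck: 7.

7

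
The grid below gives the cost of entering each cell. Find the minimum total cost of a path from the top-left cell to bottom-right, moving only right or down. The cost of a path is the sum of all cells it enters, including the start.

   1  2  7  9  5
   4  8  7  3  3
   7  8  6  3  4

27

Best path: (0,0) -> (0,1) -> (0,2) -> (1,2) -> (1,3) -> (1,4) -> (2,4)
Cost: 1 + 2 + 7 + 7 + 3 + 3 + 4 = 27
For comparison, the top-then-right route costs 31.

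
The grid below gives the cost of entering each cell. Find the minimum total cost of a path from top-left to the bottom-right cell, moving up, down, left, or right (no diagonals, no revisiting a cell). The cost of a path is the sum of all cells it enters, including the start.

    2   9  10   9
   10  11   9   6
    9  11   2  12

44

One optimal route is (0,0) (0,1) (0,2) (1,2) (2,2) (2,3).
Its cost is 2 + 9 + 10 + 9 + 2 + 12 = 44.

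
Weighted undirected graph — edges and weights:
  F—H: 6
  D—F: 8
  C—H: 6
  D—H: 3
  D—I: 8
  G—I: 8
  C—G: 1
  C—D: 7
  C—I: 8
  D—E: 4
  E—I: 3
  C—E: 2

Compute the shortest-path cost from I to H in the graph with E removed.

11

Comparing a few candidate routes:
I -> G -> C -> H: 8 + 1 + 6 = 15
I -> C -> H: 8 + 6 = 14
I -> D -> H: 8 + 3 = 11
Best route has total 11.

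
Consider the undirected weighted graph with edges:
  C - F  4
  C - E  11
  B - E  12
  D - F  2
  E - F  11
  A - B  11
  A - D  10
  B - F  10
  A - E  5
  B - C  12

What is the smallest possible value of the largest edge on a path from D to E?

10

Checking several routes:
D → F → C → E: max(2, 4, 11) = 11
D → F → B → A → E: max(2, 10, 11, 5) = 11
D → A → B → F → E: max(10, 11, 10, 11) = 11
D → A → E: max(10, 5) = 10
D → F → E: max(2, 11) = 11
Smallest bottleneck: 10.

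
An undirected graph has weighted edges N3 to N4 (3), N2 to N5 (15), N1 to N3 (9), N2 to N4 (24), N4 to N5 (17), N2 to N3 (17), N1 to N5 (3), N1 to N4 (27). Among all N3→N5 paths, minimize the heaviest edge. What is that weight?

9

Comparing a few candidate routes:
N3 → N2 → N5: max(17, 15) = 17
N3 → N1 → N5: max(9, 3) = 9
N3 → N4 → N5: max(3, 17) = 17
Best route has worst link 9.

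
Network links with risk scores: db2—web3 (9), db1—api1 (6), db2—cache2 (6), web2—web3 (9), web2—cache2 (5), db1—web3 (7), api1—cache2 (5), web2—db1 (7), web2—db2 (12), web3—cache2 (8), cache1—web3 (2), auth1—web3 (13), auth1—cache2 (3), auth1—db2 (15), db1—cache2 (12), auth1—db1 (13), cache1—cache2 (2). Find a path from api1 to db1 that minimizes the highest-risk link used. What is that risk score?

Comparing a few candidate routes:
api1 → cache2 → web3 → db1: max(5, 8, 7) = 8
api1 → cache2 → web2 → db1: max(5, 5, 7) = 7
api1 → db1: max(6) = 6
api1 → cache2 → cache1 → web3 → db1: max(5, 2, 2, 7) = 7
Best route has worst link 6.

6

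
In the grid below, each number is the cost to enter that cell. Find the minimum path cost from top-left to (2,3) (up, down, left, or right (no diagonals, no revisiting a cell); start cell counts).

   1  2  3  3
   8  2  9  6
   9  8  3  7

22

Best path: (0,0) (0,1) (0,2) (0,3) (1,3) (2,3)
Cost: 1 + 2 + 3 + 3 + 6 + 7 = 22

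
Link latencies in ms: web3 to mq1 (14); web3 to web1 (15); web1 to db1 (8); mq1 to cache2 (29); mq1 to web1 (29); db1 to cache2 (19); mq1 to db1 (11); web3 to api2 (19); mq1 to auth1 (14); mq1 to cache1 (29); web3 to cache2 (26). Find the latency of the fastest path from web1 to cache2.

Some routes from web1 to cache2:
web1 - web3 - mq1 - cache2: 15 + 14 + 29 = 58
web1 - db1 - mq1 - cache2: 8 + 11 + 29 = 48
web1 - mq1 - cache2: 29 + 29 = 58
web1 - web3 - cache2: 15 + 26 = 41
web1 - db1 - cache2: 8 + 19 = 27
The minimum is 27 ms.

27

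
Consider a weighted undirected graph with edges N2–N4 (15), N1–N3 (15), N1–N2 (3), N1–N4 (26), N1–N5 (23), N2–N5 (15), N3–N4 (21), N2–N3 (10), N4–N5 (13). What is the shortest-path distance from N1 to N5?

18

Some routes from N1 to N5:
N1-N2-N4-N5: 3 + 15 + 13 = 31
N1-N5: 23
N1-N2-N5: 3 + 15 = 18
N1-N4-N5: 26 + 13 = 39
Best route has total 18.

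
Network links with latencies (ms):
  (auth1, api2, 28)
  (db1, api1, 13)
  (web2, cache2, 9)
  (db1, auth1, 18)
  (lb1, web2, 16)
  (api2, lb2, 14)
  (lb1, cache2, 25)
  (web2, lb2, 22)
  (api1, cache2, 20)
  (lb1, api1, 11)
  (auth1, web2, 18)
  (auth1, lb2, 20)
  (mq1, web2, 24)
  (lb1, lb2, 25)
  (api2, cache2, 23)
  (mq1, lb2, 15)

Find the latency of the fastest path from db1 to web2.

Checking several routes:
db1 → auth1 → web2: 18 + 18 = 36
db1 → api1 → cache2 → web2: 13 + 20 + 9 = 42
db1 → api1 → lb1 → web2: 13 + 11 + 16 = 40
Best route has total 36 ms.

36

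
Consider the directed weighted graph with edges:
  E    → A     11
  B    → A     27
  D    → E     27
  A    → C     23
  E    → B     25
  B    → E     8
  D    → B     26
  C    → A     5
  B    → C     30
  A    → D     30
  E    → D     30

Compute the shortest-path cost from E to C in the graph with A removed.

55

Routes from E to C avoiding A:
E→D→B→C: 30 + 26 + 30 = 86
E→B→C: 25 + 30 = 55
Best route has total 55.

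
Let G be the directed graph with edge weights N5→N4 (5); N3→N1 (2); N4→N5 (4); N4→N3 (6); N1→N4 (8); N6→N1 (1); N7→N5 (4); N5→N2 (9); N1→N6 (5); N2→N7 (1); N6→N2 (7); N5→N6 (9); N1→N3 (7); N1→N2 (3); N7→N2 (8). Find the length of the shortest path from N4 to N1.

Paths from N4 to N1:
N4 -> N3 -> N1: 6 + 2 = 8
N4 -> N5 -> N6 -> N1: 4 + 9 + 1 = 14
The minimum is 8.

8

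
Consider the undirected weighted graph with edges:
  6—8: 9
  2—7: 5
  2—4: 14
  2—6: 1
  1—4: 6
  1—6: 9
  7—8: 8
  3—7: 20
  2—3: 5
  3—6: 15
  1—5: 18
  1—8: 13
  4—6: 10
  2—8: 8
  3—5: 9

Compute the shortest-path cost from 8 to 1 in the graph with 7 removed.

Some routes from 8 to 1 avoiding 7:
8 -> 1: 13
8 -> 2 -> 6 -> 1: 8 + 1 + 9 = 18
8 -> 6 -> 1: 9 + 9 = 18
Best route has total 13.

13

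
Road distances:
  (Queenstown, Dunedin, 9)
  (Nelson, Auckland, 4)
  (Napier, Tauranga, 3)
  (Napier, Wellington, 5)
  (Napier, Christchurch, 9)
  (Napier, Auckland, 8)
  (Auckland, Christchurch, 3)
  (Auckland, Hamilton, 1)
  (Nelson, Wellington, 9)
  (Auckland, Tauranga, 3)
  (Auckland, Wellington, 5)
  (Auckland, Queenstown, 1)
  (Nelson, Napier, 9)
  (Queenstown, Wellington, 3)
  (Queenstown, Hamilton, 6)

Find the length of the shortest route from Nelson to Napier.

9

Some routes from Nelson to Napier:
Nelson - Napier: 9
Nelson - Auckland - Napier: 4 + 8 = 12
Nelson - Auckland - Wellington - Napier: 4 + 5 + 5 = 14
Nelson - Auckland - Tauranga - Napier: 4 + 3 + 3 = 10
Nelson - Wellington - Napier: 9 + 5 = 14
Nelson - Auckland - Queenstown - Wellington - Napier: 4 + 1 + 3 + 5 = 13
Best route has total 9.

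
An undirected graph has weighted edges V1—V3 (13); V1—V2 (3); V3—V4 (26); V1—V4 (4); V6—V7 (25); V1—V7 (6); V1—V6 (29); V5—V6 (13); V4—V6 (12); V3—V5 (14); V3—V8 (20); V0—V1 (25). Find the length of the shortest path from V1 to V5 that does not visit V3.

29

Candidate routes:
V1 → V7 → V6 → V5: 6 + 25 + 13 = 44
V1 → V6 → V5: 29 + 13 = 42
V1 → V4 → V6 → V5: 4 + 12 + 13 = 29
The minimum is 29.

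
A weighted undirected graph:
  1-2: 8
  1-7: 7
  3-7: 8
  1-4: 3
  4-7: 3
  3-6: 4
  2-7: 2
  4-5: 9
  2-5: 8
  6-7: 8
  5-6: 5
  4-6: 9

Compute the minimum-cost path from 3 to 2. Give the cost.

Checking several routes:
3 -> 6 -> 4 -> 7 -> 2: 4 + 9 + 3 + 2 = 18
3 -> 7 -> 4 -> 1 -> 2: 8 + 3 + 3 + 8 = 22
3 -> 6 -> 5 -> 2: 4 + 5 + 8 = 17
3 -> 7 -> 2: 8 + 2 = 10
3 -> 6 -> 7 -> 2: 4 + 8 + 2 = 14
The minimum is 10.

10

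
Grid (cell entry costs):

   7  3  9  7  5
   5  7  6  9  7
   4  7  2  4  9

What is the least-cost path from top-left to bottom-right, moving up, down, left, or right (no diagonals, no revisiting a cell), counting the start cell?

38

One optimal route is (0,0)→(0,1)→(1,1)→(1,2)→(2,2)→(2,3)→(2,4).
Its cost is 7 + 3 + 7 + 6 + 2 + 4 + 9 = 38.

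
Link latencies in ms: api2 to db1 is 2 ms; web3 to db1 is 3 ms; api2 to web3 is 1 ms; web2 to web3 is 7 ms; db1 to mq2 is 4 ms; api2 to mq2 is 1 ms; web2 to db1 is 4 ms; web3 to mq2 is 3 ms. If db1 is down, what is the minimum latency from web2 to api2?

Routes from web2 to api2 avoiding db1:
web2→web3→api2: 7 + 1 = 8
web2→web3→mq2→api2: 7 + 3 + 1 = 11
Best route has total 8 ms.

8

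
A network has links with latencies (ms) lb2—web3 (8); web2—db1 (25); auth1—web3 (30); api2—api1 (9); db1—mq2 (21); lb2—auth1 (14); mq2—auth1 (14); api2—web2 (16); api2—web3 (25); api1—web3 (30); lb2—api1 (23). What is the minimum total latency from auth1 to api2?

46

Comparing a few candidate routes:
auth1 -> lb2 -> web3 -> api2: 14 + 8 + 25 = 47
auth1 -> lb2 -> web3 -> api1 -> api2: 14 + 8 + 30 + 9 = 61
auth1 -> lb2 -> api1 -> api2: 14 + 23 + 9 = 46
auth1 -> web3 -> api1 -> api2: 30 + 30 + 9 = 69
auth1 -> web3 -> api2: 30 + 25 = 55
Best route has total 46 ms.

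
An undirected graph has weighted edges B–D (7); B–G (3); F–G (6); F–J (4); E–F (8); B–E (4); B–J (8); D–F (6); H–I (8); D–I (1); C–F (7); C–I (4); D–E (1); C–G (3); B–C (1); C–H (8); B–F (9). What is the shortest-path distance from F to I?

7

Some routes from F to I:
F→B→C→I: 9 + 1 + 4 = 14
F→D→I: 6 + 1 = 7
F→G→C→I: 6 + 3 + 4 = 13
F→E→D→I: 8 + 1 + 1 = 10
F→G→B→C→I: 6 + 3 + 1 + 4 = 14
F→C→I: 7 + 4 = 11
Best route has total 7.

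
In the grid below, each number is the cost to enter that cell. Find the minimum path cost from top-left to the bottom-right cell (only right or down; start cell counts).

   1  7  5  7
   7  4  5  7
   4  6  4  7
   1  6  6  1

Path (0,0) → (1,0) → (2,0) → (3,0) → (3,1) → (3,2) → (3,3): 1 + 7 + 4 + 1 + 6 + 6 + 1 = 26.

26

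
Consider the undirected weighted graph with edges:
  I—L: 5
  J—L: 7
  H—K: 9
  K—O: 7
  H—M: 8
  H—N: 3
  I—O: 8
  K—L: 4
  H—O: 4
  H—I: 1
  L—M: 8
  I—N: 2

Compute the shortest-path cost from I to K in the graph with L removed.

Candidate routes:
I → N → H → O → K: 2 + 3 + 4 + 7 = 16
I → N → H → K: 2 + 3 + 9 = 14
I → H → O → K: 1 + 4 + 7 = 12
I → H → K: 1 + 9 = 10
I → O → H → K: 8 + 4 + 9 = 21
I → O → K: 8 + 7 = 15
Best route has total 10.

10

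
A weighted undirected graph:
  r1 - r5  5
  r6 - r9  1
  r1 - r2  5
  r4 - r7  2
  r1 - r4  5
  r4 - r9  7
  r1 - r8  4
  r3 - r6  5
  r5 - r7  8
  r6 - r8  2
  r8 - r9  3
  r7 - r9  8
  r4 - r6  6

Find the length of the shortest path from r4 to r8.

8

Some routes from r4 to r8:
r4 -> r1 -> r8: 5 + 4 = 9
r4 -> r9 -> r8: 7 + 3 = 10
r4 -> r6 -> r8: 6 + 2 = 8
r4 -> r6 -> r9 -> r8: 6 + 1 + 3 = 10
Best route has total 8.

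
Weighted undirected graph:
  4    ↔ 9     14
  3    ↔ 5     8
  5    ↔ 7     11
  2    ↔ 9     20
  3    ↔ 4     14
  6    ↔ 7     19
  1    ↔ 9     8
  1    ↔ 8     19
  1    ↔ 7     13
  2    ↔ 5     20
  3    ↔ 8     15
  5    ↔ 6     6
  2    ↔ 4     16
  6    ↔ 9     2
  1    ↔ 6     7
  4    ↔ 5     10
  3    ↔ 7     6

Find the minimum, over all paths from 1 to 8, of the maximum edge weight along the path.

Checking several routes:
1→9→4→5→7→3→8: max(8, 14, 10, 11, 6, 15) = 15
1→7→5→6→9→4→3→8: max(13, 11, 6, 2, 14, 14, 15) = 15
1→7→5→3→8: max(13, 11, 8, 15) = 15
1→9→4→5→3→8: max(8, 14, 10, 8, 15) = 15
1→7→5→4→3→8: max(13, 11, 10, 14, 15) = 15
1→7→3→8: max(13, 6, 15) = 15
Best route has worst link 15.

15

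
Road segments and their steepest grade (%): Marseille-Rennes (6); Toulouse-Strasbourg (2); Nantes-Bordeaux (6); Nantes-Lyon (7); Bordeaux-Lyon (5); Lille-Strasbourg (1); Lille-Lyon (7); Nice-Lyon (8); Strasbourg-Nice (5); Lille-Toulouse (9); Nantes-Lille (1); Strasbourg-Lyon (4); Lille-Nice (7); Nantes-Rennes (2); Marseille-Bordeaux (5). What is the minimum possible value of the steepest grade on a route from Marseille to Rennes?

5

Comparing a few candidate routes:
Marseille→Bordeaux→Lyon→Strasbourg→Nice→Lille→Nantes→Rennes: max(5, 5, 4, 5, 7, 1, 2) = 7
Marseille→Bordeaux→Nantes→Rennes: max(5, 6, 2) = 6
Marseille→Bordeaux→Lyon→Strasbourg→Lille→Nantes→Rennes: max(5, 5, 4, 1, 1, 2) = 5
Marseille→Rennes: max(6) = 6
Marseille→Bordeaux→Lyon→Nantes→Rennes: max(5, 5, 7, 2) = 7
The minimum achievable maximum is 5%.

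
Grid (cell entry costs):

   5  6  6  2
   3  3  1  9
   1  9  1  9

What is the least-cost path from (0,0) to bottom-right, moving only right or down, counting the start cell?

Path (0,0) → (1,0) → (1,1) → (1,2) → (2,2) → (2,3): 5 + 3 + 3 + 1 + 1 + 9 = 22.
(Top row then right column would cost 37.)

22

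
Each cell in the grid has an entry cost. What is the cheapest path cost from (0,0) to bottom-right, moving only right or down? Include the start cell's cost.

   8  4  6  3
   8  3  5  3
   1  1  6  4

Path (0,0) -> (0,1) -> (1,1) -> (2,1) -> (2,2) -> (2,3): 8 + 4 + 3 + 1 + 6 + 4 = 26.

26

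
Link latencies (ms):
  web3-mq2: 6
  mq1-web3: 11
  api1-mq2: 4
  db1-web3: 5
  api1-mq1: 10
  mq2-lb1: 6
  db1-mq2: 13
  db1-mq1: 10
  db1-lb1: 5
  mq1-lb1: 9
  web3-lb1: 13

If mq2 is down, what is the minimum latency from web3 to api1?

Checking several routes:
web3→db1→lb1→mq1→api1: 5 + 5 + 9 + 10 = 29
web3→db1→mq1→api1: 5 + 10 + 10 = 25
web3→mq1→api1: 11 + 10 = 21
web3→lb1→mq1→api1: 13 + 9 + 10 = 32
The minimum is 21 ms.

21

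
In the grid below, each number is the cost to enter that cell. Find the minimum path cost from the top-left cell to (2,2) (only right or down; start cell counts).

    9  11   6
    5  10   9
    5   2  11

Take r0c0 -> r1c0 -> r2c0 -> r2c1 -> r2c2 for a total of 9 + 5 + 5 + 2 + 11 = 32.

32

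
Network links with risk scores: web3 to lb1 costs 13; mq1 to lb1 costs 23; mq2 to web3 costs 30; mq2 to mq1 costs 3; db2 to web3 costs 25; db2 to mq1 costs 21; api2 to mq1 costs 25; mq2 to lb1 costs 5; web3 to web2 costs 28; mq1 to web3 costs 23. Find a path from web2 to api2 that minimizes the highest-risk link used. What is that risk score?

28

Some routes from web2 to api2:
web2 - web3 - lb1 - mq2 - mq1 - api2: max(28, 13, 5, 3, 25) = 28
web2 - web3 - db2 - mq1 - api2: max(28, 25, 21, 25) = 28
web2 - web3 - mq1 - api2: max(28, 23, 25) = 28
Best route has worst link 28.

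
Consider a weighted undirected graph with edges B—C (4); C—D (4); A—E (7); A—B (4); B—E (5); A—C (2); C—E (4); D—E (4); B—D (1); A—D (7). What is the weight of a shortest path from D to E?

A few of the D→E routes:
D -> B -> A -> C -> E: 1 + 4 + 2 + 4 = 11
D -> B -> E: 1 + 5 = 6
D -> B -> C -> E: 1 + 4 + 4 = 9
D -> E: 4
D -> C -> E: 4 + 4 = 8
Shortest: 4.

4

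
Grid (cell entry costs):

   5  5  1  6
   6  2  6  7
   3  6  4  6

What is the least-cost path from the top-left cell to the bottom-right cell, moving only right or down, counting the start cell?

27

One optimal route is r0c0 r0c1 r0c2 r1c2 r2c2 r2c3.
Its cost is 5 + 5 + 1 + 6 + 4 + 6 = 27.
(Top row then right column would cost 30.)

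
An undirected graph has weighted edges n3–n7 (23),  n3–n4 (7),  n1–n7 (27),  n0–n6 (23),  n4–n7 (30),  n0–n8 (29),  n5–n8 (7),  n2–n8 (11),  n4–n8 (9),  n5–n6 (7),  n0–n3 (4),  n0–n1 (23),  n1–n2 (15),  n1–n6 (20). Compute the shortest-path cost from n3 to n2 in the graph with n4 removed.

42

Comparing a few candidate routes:
n3-n0-n6-n1-n2: 4 + 23 + 20 + 15 = 62
n3-n0-n1-n6-n5-n8-n2: 4 + 23 + 20 + 7 + 7 + 11 = 72
n3-n0-n1-n2: 4 + 23 + 15 = 42
n3-n0-n8-n2: 4 + 29 + 11 = 44
n3-n7-n1-n2: 23 + 27 + 15 = 65
n3-n0-n6-n5-n8-n2: 4 + 23 + 7 + 7 + 11 = 52
The minimum is 42.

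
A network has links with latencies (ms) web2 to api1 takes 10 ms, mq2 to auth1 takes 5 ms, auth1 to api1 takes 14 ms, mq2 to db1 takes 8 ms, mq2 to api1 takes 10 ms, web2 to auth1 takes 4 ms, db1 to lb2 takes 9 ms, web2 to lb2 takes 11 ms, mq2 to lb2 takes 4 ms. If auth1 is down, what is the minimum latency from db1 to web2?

Routes from db1 to web2 avoiding auth1:
db1→mq2→api1→web2: 8 + 10 + 10 = 28
db1→mq2→lb2→web2: 8 + 4 + 11 = 23
db1→lb2→web2: 9 + 11 = 20
db1→lb2→mq2→api1→web2: 9 + 4 + 10 + 10 = 33
The minimum is 20 ms.

20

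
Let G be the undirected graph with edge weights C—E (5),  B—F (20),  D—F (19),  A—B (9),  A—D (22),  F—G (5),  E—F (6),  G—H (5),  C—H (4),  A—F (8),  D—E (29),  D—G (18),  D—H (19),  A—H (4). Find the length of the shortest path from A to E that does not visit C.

A few of the A→E routes:
A→B→F→E: 9 + 20 + 6 = 35
A→H→G→F→E: 4 + 5 + 5 + 6 = 20
A→F→E: 8 + 6 = 14
Shortest: 14.

14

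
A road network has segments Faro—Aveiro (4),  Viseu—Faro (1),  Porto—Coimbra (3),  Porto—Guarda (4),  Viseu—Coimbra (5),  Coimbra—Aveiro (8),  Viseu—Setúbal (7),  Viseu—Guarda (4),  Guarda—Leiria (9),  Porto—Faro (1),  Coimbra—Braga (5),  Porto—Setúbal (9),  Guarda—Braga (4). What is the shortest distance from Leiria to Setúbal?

20

Comparing a few candidate routes:
Leiria-Guarda-Viseu-Faro-Porto-Setúbal: 9 + 4 + 1 + 1 + 9 = 24
Leiria-Guarda-Porto-Setúbal: 9 + 4 + 9 = 22
Leiria-Guarda-Viseu-Coimbra-Porto-Setúbal: 9 + 4 + 5 + 3 + 9 = 30
Leiria-Guarda-Viseu-Setúbal: 9 + 4 + 7 = 20
Leiria-Guarda-Porto-Coimbra-Viseu-Setúbal: 9 + 4 + 3 + 5 + 7 = 28
Leiria-Guarda-Porto-Faro-Viseu-Setúbal: 9 + 4 + 1 + 1 + 7 = 22
Best route has total 20.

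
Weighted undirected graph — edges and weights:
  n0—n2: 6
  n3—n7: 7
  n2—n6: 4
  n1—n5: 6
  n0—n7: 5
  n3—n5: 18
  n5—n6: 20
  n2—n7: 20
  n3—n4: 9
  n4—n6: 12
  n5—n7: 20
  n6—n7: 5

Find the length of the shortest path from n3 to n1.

24

Comparing a few candidate routes:
n3 → n7 → n6 → n5 → n1: 7 + 5 + 20 + 6 = 38
n3 → n5 → n1: 18 + 6 = 24
n3 → n7 → n5 → n1: 7 + 20 + 6 = 33
Shortest: 24.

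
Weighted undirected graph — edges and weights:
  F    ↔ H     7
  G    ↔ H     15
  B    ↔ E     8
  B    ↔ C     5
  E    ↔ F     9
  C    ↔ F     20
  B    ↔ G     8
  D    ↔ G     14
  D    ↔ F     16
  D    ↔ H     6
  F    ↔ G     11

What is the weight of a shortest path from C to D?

27

Comparing a few candidate routes:
C-F-D: 20 + 16 = 36
C-B-G-H-D: 5 + 8 + 15 + 6 = 34
C-F-H-D: 20 + 7 + 6 = 33
C-B-E-F-H-D: 5 + 8 + 9 + 7 + 6 = 35
C-B-G-D: 5 + 8 + 14 = 27
The minimum is 27.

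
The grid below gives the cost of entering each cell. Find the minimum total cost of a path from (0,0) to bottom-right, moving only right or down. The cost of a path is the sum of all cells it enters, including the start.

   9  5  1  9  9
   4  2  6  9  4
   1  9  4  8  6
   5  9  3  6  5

Path (0,0) → (0,1) → (0,2) → (1,2) → (2,2) → (3,2) → (3,3) → (3,4): 9 + 5 + 1 + 6 + 4 + 3 + 6 + 5 = 39.
(Top row then right column would cost 48.)

39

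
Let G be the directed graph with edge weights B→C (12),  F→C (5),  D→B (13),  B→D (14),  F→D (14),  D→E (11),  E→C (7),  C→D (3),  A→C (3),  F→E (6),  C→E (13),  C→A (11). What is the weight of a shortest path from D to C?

18

Paths from D to C:
D -> E -> C: 11 + 7 = 18
D -> B -> C: 13 + 12 = 25
Shortest: 18.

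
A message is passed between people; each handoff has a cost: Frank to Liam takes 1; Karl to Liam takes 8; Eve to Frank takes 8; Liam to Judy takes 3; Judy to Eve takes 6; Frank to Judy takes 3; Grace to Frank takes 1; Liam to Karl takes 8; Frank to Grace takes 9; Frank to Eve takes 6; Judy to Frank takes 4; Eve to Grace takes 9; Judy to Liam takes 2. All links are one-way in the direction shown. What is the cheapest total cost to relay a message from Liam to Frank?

Candidate routes:
Liam→Judy→Eve→Grace→Frank: 3 + 6 + 9 + 1 = 19
Liam→Judy→Frank: 3 + 4 = 7
Liam→Judy→Eve→Frank: 3 + 6 + 8 = 17
Shortest: 7.

7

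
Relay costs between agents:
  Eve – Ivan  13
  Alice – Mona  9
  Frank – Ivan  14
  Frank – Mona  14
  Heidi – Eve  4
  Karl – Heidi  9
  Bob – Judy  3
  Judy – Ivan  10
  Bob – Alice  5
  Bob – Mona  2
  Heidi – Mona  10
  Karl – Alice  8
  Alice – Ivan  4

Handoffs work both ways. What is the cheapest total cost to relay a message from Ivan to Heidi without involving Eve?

A few of the Ivan→Heidi routes:
Ivan-Alice-Mona-Heidi: 4 + 9 + 10 = 23
Ivan-Alice-Karl-Heidi: 4 + 8 + 9 = 21
Ivan-Alice-Bob-Mona-Heidi: 4 + 5 + 2 + 10 = 21
Shortest: 21.

21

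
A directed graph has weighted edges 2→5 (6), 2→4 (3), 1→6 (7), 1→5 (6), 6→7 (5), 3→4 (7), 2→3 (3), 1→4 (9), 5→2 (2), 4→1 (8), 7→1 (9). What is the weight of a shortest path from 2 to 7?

Candidate routes:
2 -> 4 -> 1 -> 6 -> 7: 3 + 8 + 7 + 5 = 23
2 -> 3 -> 4 -> 1 -> 6 -> 7: 3 + 7 + 8 + 7 + 5 = 30
Best route has total 23.

23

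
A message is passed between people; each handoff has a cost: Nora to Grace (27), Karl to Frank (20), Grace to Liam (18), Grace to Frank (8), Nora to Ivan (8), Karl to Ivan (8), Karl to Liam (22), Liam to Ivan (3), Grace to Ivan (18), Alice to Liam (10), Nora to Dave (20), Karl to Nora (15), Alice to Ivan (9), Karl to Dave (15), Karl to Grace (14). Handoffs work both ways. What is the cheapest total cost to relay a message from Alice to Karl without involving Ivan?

32

Paths from Alice to Karl avoiding Ivan:
Alice-Liam-Grace-Nora-Karl: 10 + 18 + 27 + 15 = 70
Alice-Liam-Grace-Karl: 10 + 18 + 14 = 42
Alice-Liam-Grace-Nora-Dave-Karl: 10 + 18 + 27 + 20 + 15 = 90
Alice-Liam-Karl: 10 + 22 = 32
Alice-Liam-Grace-Frank-Karl: 10 + 18 + 8 + 20 = 56
The minimum is 32.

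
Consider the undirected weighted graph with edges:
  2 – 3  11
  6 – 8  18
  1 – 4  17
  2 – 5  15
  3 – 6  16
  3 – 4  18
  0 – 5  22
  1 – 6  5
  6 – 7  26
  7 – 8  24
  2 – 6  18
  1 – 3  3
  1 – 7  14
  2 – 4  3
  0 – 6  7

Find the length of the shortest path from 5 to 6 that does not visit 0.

33

Checking several routes:
5→2→4→1→6: 15 + 3 + 17 + 5 = 40
5→2→6: 15 + 18 = 33
5→2→3→1→6: 15 + 11 + 3 + 5 = 34
5→2→3→6: 15 + 11 + 16 = 42
The minimum is 33.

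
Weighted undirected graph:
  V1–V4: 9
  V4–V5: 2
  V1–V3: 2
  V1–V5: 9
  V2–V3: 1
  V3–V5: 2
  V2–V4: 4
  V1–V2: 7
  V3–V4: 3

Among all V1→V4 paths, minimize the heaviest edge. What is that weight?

2

Some routes from V1 to V4:
V1→V3→V2→V4: max(2, 1, 4) = 4
V1→V3→V5→V4: max(2, 2, 2) = 2
V1→V2→V3→V4: max(7, 1, 3) = 7
V1→V3→V4: max(2, 3) = 3
Smallest bottleneck: 2.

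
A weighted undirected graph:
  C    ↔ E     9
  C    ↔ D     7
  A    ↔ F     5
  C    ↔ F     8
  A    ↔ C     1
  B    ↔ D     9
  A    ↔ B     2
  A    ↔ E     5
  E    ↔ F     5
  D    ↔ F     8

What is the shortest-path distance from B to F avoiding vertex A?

17

Paths from B to F avoiding A:
B → D → C → F: 9 + 7 + 8 = 24
B → D → C → E → F: 9 + 7 + 9 + 5 = 30
B → D → F: 9 + 8 = 17
The minimum is 17.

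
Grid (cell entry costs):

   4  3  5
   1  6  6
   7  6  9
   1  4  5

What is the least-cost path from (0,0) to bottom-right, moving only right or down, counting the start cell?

22

Path r0c0→r1c0→r2c0→r3c0→r3c1→r3c2: 4 + 1 + 7 + 1 + 4 + 5 = 22.
For comparison, the top-then-right route costs 32.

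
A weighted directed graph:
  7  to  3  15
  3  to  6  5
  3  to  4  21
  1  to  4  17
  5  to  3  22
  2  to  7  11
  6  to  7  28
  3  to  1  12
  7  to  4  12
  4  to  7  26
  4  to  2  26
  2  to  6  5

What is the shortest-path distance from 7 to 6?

Paths from 7 to 6:
7-3-6: 15 + 5 = 20
7-3-4-2-6: 15 + 21 + 26 + 5 = 67
7-4-2-6: 12 + 26 + 5 = 43
7-3-1-4-2-6: 15 + 12 + 17 + 26 + 5 = 75
The minimum is 20.

20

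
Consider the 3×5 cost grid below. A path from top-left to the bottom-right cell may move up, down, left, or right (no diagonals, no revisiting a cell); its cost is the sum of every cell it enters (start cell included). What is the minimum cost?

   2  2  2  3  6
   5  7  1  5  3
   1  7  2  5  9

23

Path (0,0) -> (0,1) -> (0,2) -> (1,2) -> (2,2) -> (2,3) -> (2,4): 2 + 2 + 2 + 1 + 2 + 5 + 9 = 23.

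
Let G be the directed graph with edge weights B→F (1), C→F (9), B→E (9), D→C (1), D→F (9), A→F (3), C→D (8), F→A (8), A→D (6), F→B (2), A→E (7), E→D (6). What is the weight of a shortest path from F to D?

Routes from F to D:
F -> A -> E -> D: 8 + 7 + 6 = 21
F -> A -> D: 8 + 6 = 14
F -> B -> E -> D: 2 + 9 + 6 = 17
Best route has total 14.

14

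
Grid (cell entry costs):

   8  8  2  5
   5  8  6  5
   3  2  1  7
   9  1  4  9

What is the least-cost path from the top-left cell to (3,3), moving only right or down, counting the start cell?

32

Take [0,0]→[1,0]→[2,0]→[2,1]→[2,2]→[3,2]→[3,3] for a total of 8 + 5 + 3 + 2 + 1 + 4 + 9 = 32.
For comparison, the top-then-right route costs 44.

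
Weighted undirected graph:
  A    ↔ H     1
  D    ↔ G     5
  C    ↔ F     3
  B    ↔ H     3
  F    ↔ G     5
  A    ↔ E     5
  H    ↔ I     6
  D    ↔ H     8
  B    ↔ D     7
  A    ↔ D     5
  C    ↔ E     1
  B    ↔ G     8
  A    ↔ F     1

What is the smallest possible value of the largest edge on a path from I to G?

6

Comparing a few candidate routes:
I → H → B → D → A → E → C → F → G: max(6, 3, 7, 5, 5, 1, 3, 5) = 7
I → H → A → E → C → F → G: max(6, 1, 5, 1, 3, 5) = 6
I → H → A → F → G: max(6, 1, 1, 5) = 6
I → H → B → D → G: max(6, 3, 7, 5) = 7
I → H → A → D → G: max(6, 1, 5, 5) = 6
The minimum achievable maximum is 6.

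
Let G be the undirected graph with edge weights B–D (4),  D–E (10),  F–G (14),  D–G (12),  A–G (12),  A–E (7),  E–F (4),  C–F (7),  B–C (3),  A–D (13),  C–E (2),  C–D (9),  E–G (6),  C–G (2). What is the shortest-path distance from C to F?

6

Some routes from C to F:
C - B - D - E - F: 3 + 4 + 10 + 4 = 21
C - E - F: 2 + 4 = 6
C - G - F: 2 + 14 = 16
C - G - E - F: 2 + 6 + 4 = 12
C - F: 7
Shortest: 6.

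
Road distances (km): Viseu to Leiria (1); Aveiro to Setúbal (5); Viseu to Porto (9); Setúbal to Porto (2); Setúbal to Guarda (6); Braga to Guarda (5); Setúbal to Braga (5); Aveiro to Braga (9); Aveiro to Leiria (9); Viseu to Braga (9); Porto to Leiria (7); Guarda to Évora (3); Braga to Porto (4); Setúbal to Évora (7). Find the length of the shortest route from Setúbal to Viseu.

A few of the Setúbal→Viseu routes:
Setúbal → Braga → Porto → Leiria → Viseu: 5 + 4 + 7 + 1 = 17
Setúbal → Porto → Leiria → Viseu: 2 + 7 + 1 = 10
Setúbal → Braga → Viseu: 5 + 9 = 14
Setúbal → Porto → Braga → Viseu: 2 + 4 + 9 = 15
Setúbal → Aveiro → Leiria → Viseu: 5 + 9 + 1 = 15
Setúbal → Porto → Viseu: 2 + 9 = 11
The minimum is 10 km.

10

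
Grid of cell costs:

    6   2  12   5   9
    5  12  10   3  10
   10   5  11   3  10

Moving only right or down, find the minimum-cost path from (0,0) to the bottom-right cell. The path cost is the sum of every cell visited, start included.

Best path: (0,0)→(0,1)→(0,2)→(0,3)→(1,3)→(2,3)→(2,4)
Cost: 6 + 2 + 12 + 5 + 3 + 3 + 10 = 41
(Top row then right column would cost 54.)

41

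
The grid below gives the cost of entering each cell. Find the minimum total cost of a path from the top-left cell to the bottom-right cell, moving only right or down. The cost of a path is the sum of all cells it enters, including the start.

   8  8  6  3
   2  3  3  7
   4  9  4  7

27

Path (0,0) (1,0) (1,1) (1,2) (2,2) (2,3): 8 + 2 + 3 + 3 + 4 + 7 = 27.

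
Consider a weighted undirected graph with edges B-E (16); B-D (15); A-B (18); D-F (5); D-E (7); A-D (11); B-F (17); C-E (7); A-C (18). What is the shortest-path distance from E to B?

Checking several routes:
E -> B: 16
E -> C -> A -> B: 7 + 18 + 18 = 43
E -> D -> A -> B: 7 + 11 + 18 = 36
E -> D -> F -> B: 7 + 5 + 17 = 29
E -> D -> B: 7 + 15 = 22
The minimum is 16.

16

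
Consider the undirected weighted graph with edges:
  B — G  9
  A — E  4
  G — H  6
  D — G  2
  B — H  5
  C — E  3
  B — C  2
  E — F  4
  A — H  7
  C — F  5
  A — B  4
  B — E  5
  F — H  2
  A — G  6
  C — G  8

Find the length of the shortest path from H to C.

7

Checking several routes:
H → F → C: 2 + 5 = 7
H → F → E → C: 2 + 4 + 3 = 9
H → B → C: 5 + 2 = 7
H → B → E → C: 5 + 5 + 3 = 13
Shortest: 7.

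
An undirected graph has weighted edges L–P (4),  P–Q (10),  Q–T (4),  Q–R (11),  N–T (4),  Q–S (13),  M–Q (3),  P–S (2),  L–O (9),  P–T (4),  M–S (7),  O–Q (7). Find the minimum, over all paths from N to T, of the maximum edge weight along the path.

Candidate routes:
N-T: max(4) = 4
Smallest bottleneck: 4.

4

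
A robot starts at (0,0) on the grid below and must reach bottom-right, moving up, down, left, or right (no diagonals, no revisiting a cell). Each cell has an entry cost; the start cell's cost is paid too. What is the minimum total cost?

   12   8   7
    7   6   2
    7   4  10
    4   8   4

Path [0,0] → [1,0] → [1,1] → [1,2] → [2,2] → [3,2]: 12 + 7 + 6 + 2 + 10 + 4 = 41.

41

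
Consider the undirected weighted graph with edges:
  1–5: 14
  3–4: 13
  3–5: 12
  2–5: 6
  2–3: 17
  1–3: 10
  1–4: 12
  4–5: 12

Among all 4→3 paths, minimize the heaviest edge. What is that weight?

A few of the 4→3 routes:
4 -> 5 -> 1 -> 3: max(12, 14, 10) = 14
4 -> 1 -> 5 -> 3: max(12, 14, 12) = 14
4 -> 5 -> 3: max(12, 12) = 12
4 -> 3: max(13) = 13
4 -> 5 -> 2 -> 3: max(12, 6, 17) = 17
4 -> 1 -> 3: max(12, 10) = 12
The minimum achievable maximum is 12.

12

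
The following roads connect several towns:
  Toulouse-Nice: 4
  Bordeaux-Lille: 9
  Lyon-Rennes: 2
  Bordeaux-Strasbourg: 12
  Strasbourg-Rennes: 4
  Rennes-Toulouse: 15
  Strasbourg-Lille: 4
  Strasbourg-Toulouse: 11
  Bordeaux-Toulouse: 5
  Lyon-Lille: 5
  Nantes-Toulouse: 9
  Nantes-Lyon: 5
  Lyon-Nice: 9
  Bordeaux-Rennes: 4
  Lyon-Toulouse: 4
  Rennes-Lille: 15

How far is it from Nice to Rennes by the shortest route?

Checking several routes:
Nice-Toulouse-Lyon-Rennes: 4 + 4 + 2 = 10
Nice-Toulouse-Bordeaux-Rennes: 4 + 5 + 4 = 13
Nice-Lyon-Rennes: 9 + 2 = 11
Nice-Toulouse-Strasbourg-Rennes: 4 + 11 + 4 = 19
Best route has total 10.

10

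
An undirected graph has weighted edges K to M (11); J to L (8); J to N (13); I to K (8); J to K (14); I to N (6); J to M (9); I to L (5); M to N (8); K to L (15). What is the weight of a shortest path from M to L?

A few of the M→L routes:
M → K → L: 11 + 15 = 26
M → J → L: 9 + 8 = 17
M → J → N → I → L: 9 + 13 + 6 + 5 = 33
M → N → I → L: 8 + 6 + 5 = 19
M → N → J → L: 8 + 13 + 8 = 29
M → K → I → L: 11 + 8 + 5 = 24
Shortest: 17.

17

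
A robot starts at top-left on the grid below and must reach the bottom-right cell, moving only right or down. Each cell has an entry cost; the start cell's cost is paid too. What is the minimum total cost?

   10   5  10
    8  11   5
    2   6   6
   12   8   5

Take [0,0]→[1,0]→[2,0]→[2,1]→[2,2]→[3,2] for a total of 10 + 8 + 2 + 6 + 6 + 5 = 37.

37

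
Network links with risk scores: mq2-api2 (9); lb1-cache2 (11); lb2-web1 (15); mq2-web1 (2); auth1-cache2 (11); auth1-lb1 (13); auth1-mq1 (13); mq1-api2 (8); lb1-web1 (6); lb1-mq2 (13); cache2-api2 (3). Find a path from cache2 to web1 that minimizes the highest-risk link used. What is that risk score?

A few of the cache2→web1 routes:
cache2 → lb1 → web1: max(11, 6) = 11
cache2 → api2 → mq2 → web1: max(3, 9, 2) = 9
cache2 → api2 → mq1 → auth1 → lb1 → web1: max(3, 8, 13, 13, 6) = 13
cache2 → auth1 → mq1 → api2 → mq2 → web1: max(11, 13, 8, 9, 2) = 13
cache2 → api2 → mq2 → lb1 → web1: max(3, 9, 13, 6) = 13
cache2 → api2 → mq1 → auth1 → lb1 → mq2 → web1: max(3, 8, 13, 13, 13, 2) = 13
Smallest bottleneck: 9.

9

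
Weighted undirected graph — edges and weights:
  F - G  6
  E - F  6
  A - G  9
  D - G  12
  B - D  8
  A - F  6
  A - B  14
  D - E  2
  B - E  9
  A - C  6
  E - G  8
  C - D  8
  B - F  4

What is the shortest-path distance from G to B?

A few of the G→B routes:
G - E - F - B: 8 + 6 + 4 = 18
G - F - B: 6 + 4 = 10
G - A - F - B: 9 + 6 + 4 = 19
G - E - D - B: 8 + 2 + 8 = 18
G - E - B: 8 + 9 = 17
G - D - B: 12 + 8 = 20
Shortest: 10.

10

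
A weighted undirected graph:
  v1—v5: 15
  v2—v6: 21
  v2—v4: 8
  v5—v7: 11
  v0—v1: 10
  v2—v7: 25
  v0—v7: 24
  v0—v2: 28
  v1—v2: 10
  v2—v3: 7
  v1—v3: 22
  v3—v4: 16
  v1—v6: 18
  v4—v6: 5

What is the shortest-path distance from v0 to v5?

25

Comparing a few candidate routes:
v0 -> v1 -> v2 -> v7 -> v5: 10 + 10 + 25 + 11 = 56
v0 -> v2 -> v1 -> v5: 28 + 10 + 15 = 53
v0 -> v7 -> v5: 24 + 11 = 35
v0 -> v1 -> v5: 10 + 15 = 25
Shortest: 25.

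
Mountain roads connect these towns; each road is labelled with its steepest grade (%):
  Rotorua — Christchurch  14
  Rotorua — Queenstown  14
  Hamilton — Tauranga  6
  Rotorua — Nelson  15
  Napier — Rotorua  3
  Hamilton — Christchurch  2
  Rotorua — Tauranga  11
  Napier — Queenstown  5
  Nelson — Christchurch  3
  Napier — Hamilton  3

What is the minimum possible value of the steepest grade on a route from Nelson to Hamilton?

3

Some routes from Nelson to Hamilton:
Nelson→Christchurch→Rotorua→Tauranga→Hamilton: max(3, 14, 11, 6) = 14
Nelson→Christchurch→Hamilton: max(3, 2) = 3
Nelson→Christchurch→Rotorua→Queenstown→Napier→Hamilton: max(3, 14, 14, 5, 3) = 14
Smallest bottleneck: 3%.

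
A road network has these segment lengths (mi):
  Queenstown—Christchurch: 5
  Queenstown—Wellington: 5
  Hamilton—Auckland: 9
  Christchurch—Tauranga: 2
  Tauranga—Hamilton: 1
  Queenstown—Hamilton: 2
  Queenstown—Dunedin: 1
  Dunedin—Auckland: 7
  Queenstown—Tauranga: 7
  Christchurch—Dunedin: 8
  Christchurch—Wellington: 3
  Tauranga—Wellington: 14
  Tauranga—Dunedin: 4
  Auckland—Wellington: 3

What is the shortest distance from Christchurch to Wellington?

3

Checking several routes:
Christchurch→Wellington: 3
Christchurch→Tauranga→Queenstown→Wellington: 2 + 7 + 5 = 14
Christchurch→Queenstown→Wellington: 5 + 5 = 10
Christchurch→Tauranga→Dunedin→Queenstown→Wellington: 2 + 4 + 1 + 5 = 12
Christchurch→Tauranga→Hamilton→Queenstown→Wellington: 2 + 1 + 2 + 5 = 10
Christchurch→Dunedin→Queenstown→Wellington: 8 + 1 + 5 = 14
The minimum is 3 mi.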